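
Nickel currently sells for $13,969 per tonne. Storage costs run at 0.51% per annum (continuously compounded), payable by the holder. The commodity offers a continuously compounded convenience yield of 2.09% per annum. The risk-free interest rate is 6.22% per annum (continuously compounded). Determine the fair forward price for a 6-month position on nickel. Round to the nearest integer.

$14,297 per tonne

Net carry = r + u − y = 0.0622 + 0.0051 − 0.0209 = 0.0464
F = S·e^((r+u−y)T) = 13969 · e^(0.0464 × 6/12) = 13969 · e^0.023200
= 13969 × 1.023471 = $14,297 per tonne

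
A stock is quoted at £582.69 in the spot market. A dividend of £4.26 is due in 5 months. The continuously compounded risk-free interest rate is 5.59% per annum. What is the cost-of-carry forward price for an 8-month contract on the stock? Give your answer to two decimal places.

PV(dividends) I = 4.26·e^(−0.0559·5/12)
I = 4.1619
F = (S − I)·e^(rT) = (582.69 − 4.1619) · e^(0.0559·8/12)
= 578.5281 · e^0.037267 = 578.5281 × 1.037970 = £600.49

£600.49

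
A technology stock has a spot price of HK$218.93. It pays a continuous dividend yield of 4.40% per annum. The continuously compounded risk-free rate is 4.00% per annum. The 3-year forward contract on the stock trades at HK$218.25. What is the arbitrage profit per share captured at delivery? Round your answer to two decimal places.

Fair forward: F* = S·e^(carry·T), with carry = (r − q) = 0.0400 − 0.0440 = -0.0040
F* = 218.93 · e^(-0.0040 × 3) = 218.93 · e^-0.012000 = 218.93 × 0.988072 = HK$216.3186
Market HK$218.25 > fair HK$216.3186: forward overpriced → cash-and-carry (buy spot, short the forward).
At maturity, profit = |F_mkt − F*| = |218.25 − 216.3186| = HK$1.93 per share

HK$1.93 per share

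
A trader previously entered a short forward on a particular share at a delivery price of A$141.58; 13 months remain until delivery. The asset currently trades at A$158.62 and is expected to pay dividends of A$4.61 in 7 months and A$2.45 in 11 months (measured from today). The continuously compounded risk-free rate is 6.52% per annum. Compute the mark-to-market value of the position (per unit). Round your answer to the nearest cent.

PV(remaining dividends) I = 4.61·e^(−0.0652·7/12) + 2.45·e^(−0.0652·11/12) = 6.7458
Current forward F = (S − I)·e^(rT) = (158.62 − 6.7458)·e^(0.0652·13/12) = 151.8742 × 1.073188 = 162.9896
Value (long) = (F − K)·e^(−rT) = (162.9896 − 141.58) × 0.931803 = 19.9495
Short position value = −(long value) = -A$19.95

-A$19.95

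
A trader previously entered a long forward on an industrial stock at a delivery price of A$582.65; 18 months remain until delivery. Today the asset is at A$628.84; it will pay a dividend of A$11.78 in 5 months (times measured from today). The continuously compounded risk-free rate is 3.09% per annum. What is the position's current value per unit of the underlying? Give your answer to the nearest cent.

A$60.95

PV(remaining dividends) I = 11.78·e^(−0.0309·5/12) = 11.6293
Current forward F = (S − I)·e^(rT) = (628.84 − 11.6293)·e^(0.0309·18/12) = 617.2107 × 1.047441 = 646.4918
Value (long) = (F − K)·e^(−rT) = (646.4918 − 582.65) × 0.954708 = 60.9503
Value = A$60.95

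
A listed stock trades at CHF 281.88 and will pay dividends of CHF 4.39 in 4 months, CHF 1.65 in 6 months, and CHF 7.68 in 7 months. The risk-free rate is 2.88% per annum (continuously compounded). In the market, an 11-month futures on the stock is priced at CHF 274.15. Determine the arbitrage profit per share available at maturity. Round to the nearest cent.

CHF 1.38 per share

PV(dividends) I = 4.39·e^(−0.0288·4/12) + 1.65·e^(−0.0288·6/12) + 7.68·e^(−0.0288·7/12) = 13.5265
Fair futures F* = (S − I)·e^(rT) = (281.88 − 13.5265)·e^0.026400 = 268.3535 × 1.026752 = 275.5325
Market CHF 274.15 < fair 275.5325: forward underpriced → reverse cash-and-carry (short the stock, invest proceeds at r, pay the dividends, go long the forward).
Profit at T = |F_mkt − F*| = |274.15 − 275.5325| = CHF 1.38 per share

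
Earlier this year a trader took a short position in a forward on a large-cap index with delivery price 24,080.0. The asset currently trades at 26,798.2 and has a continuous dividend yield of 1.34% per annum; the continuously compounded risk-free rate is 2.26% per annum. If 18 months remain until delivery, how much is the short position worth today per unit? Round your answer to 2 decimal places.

-2987.56

Current fair forward for the remaining 18 months: F = S·e^((r − q)·T), (r − q) = 0.0226 − 0.0134 = 0.0092
F = 26798.2 · e^(0.0092 × 18/12) = 26798.2 × 1.01389566 = 27170.5787
Value of long forward = (F − K)·e^(−rT) = (27170.5787 − 24080.0) · e^(−0.0226·18/12)
= 3090.5787 × 0.96666817 = 2987.56
Short position value = −(long value) = -2987.56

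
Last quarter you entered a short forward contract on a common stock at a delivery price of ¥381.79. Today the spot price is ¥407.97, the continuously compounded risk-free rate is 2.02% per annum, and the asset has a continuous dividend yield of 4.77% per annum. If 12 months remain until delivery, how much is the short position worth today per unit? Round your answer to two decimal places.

-¥14.81

Current fair forward for the remaining 12 months: F = S·e^((r − q)·T), (r − q) = 0.0202 − 0.0477 = -0.0275
F = 407.97 · e^(-0.0275 × 12/12) = 407.97 × 0.972875 = 396.9038
Value of long forward = (F − K)·e^(−rT) = (396.9038 − 381.79) · e^(−0.0202·12/12)
= 15.1138 × 0.980003 = 14.81
Short position value = −(long value) = -¥14.81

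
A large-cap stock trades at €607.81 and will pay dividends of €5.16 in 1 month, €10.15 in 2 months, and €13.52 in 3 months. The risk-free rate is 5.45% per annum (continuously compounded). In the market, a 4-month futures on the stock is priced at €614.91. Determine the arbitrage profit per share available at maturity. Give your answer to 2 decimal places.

PV(dividends) I = 5.16·e^(−0.0545·1/12) + 10.15·e^(−0.0545·2/12) + 13.52·e^(−0.0545·3/12) = 28.5319
Fair futures F* = (S − I)·e^(rT) = (607.81 − 28.5319)·e^0.018167 = 579.2781 × 1.018333 = 589.8980
Market €614.91 > fair 589.8980: forward overpriced → cash-and-carry (borrow at r, buy the stock and collect the dividends, short the forward).
Profit at T = |F_mkt − F*| = |614.91 − 589.8980| = €25.01 per share

€25.01 per share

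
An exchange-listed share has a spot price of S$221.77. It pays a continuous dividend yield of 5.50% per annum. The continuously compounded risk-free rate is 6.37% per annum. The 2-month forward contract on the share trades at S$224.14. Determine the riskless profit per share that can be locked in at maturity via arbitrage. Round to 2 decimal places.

S$2.05 per share

Fair forward: F* = S·e^(carry·T), with carry = (r − q) = 0.0637 − 0.0550 = 0.0087
F* = 221.77 · e^(0.0087 × 2/12) = 221.77 · e^0.001450 = 221.77 × 1.001451 = S$222.0918
Market S$224.14 > fair S$222.0918: forward overpriced → cash-and-carry (buy spot, short the forward).
At maturity, profit = |F_mkt − F*| = |224.14 − 222.0918| = S$2.05 per share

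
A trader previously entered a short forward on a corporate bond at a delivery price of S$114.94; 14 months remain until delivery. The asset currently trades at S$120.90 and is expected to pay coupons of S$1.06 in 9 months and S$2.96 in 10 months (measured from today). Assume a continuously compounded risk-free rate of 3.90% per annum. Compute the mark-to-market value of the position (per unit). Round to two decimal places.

PV(remaining coupons) I = 1.06·e^(−0.0390·9/12) + 2.96·e^(−0.0390·10/12) = 3.8948
Current forward F = (S − I)·e^(rT) = (120.90 − 3.8948)·e^(0.0390·14/12) = 117.0052 × 1.046551 = 122.4519
Value (long) = (F − K)·e^(−rT) = (122.4519 − 114.94) × 0.955520 = 7.1778
Short position value = −(long value) = -S$7.18

-S$7.18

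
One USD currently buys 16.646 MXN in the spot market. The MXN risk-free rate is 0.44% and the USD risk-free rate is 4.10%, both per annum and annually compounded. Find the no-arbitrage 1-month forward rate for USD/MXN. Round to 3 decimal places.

16.596

By covered interest parity, F = S · (1+r_MXN)^T / (1+r_USD)^T
= 16.646 × 1.000366 / 1.003354 = 16.646 × 0.997022
F = 16.596 MXN per USD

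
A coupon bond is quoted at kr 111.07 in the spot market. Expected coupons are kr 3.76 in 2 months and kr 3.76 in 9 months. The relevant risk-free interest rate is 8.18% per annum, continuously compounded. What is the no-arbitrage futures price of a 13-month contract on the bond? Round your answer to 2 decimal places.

kr 113.45

PV(coupons) I = 3.76·e^(−0.0818·2/12) + 3.76·e^(−0.0818·9/12)
I = 3.7091 + 3.5363 = 7.2454
F = (S − I)·e^(rT) = (111.07 − 7.2454) · e^(0.0818·13/12)
= 103.8246 · e^0.088617 = 103.8246 × 1.092662 = kr 113.45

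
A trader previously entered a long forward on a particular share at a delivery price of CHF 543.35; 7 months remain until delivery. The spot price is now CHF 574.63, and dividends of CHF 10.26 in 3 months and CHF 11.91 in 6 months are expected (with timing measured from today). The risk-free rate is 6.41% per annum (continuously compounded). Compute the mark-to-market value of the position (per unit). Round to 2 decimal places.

PV(remaining dividends) I = 10.26·e^(−0.0641·3/12) + 11.91·e^(−0.0641·6/12) = 21.6312
Current forward F = (S − I)·e^(rT) = (574.63 − 21.6312)·e^(0.0641·7/12) = 552.9988 × 1.038100 = 574.0681
Value (long) = (F − K)·e^(−rT) = (574.0681 − 543.35) × 0.963299 = 29.5907
Value = CHF 29.59

CHF 29.59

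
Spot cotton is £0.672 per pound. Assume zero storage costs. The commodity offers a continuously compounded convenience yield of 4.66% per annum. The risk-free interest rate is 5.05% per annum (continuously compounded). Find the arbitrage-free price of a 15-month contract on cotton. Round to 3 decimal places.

Net carry = r + u − y = 0.0505 + 0.0000 − 0.0466 = 0.0039
F = S·e^((r+u−y)T) = 0.672 · e^(0.0039 × 15/12) = 0.672 · e^0.004875
= 0.672 × 1.004887 = £0.675 per pound

£0.675 per pound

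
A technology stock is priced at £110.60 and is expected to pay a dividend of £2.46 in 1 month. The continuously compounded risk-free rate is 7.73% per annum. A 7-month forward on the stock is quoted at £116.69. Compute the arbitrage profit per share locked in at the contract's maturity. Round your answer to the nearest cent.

PV(dividends) I = 2.46·e^(−0.0773·1/12) = 2.4442
Fair forward F* = (S − I)·e^(rT) = (110.60 − 2.4442)·e^0.045092 = 108.1558 × 1.046124 = 113.1444
Market £116.69 > fair 113.1444: forward overpriced → cash-and-carry (borrow at r, buy the stock and collect the dividends, short the forward).
Profit at T = |F_mkt − F*| = |116.69 − 113.1444| = £3.55 per share

£3.55 per share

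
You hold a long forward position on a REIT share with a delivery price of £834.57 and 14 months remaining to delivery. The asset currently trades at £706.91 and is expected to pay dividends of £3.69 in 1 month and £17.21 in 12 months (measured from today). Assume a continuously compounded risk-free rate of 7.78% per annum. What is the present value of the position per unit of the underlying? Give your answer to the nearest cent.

PV(remaining dividends) I = 3.69·e^(−0.0778·1/12) + 17.21·e^(−0.0778·12/12) = 19.5880
Current forward F = (S − I)·e^(rT) = (706.91 − 19.5880)·e^(0.0778·14/12) = 687.3220 × 1.095013 = 752.6265
Value (long) = (F − K)·e^(−rT) = (752.6265 − 834.57) × 0.913231 = -74.8333
Value = -£74.83

-£74.83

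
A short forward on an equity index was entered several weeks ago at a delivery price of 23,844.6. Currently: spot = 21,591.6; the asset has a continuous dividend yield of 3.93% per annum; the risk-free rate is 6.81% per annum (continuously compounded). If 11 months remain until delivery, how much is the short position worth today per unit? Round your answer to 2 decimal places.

Current fair forward for the remaining 11 months: F = S·e^((r − q)·T), (r − q) = 0.0681 − 0.0393 = 0.0288
F = 21591.6 · e^(0.0288 × 11/12) = 21591.6 × 1.02675157 = 22169.2092
Value of long forward = (F − K)·e^(−rT) = (22169.2092 − 23844.6) · e^(−0.0681·11/12)
= -1675.3908 × 0.93948352 = -1574.00
Short position value = −(long value) = 1574.00

1574.00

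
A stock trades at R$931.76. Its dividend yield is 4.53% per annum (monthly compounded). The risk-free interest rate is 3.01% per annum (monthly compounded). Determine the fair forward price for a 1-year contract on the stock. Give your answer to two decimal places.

F = S · (1+r/12)^(12T) / (1+q/12)^(12T)
= 931.76 × 1.030519 / 1.046252 = 931.76 × 0.984963
F = R$917.75

R$917.75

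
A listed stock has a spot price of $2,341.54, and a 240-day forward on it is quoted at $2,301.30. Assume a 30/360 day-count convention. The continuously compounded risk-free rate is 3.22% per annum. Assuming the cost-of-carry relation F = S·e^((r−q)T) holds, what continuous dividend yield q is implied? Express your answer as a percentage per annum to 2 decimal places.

5.82%

From F = S·e^((r−q)T): (r − q) = ln(F/S)/T
ln(2301.30/2341.54) = ln(0.982815) = -0.017334
(r − q) = -0.017334 / (240/360) = -0.026001
q = r − ln(F/S)/T = 0.0322 + 0.026001 = 0.058201
q = 5.82%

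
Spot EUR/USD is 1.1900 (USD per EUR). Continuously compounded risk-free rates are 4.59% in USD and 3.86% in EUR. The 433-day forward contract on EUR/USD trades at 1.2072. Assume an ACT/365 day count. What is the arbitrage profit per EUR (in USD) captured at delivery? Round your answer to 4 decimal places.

Fair forward: F* = S·e^(carry·T), with carry = (r_USD − r_EUR) = 0.0459 − 0.0386 = 0.0073
F* = 1.1900 · e^(0.0073 × 433/365) = 1.1900 · e^0.008660 = 1.1900 × 1.008698 = 1.2004
Market 1.2072 > fair 1.2004: forward overpriced → cash-and-carry (buy spot, short the forward).
At maturity, profit = |F_mkt − F*| = |1.2072 − 1.2004| = 0.0068 per EUR (in USD)

0.0068 per EUR (in USD)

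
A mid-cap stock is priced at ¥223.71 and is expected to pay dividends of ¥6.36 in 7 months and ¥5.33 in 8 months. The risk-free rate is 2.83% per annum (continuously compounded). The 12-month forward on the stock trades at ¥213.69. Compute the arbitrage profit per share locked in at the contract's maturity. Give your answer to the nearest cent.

¥4.63 per share

PV(dividends) I = 6.36·e^(−0.0283·7/12) + 5.33·e^(−0.0283·8/12) = 11.4863
Fair forward F* = (S − I)·e^(rT) = (223.71 − 11.4863)·e^0.028300 = 212.2237 × 1.028704 = 218.3154
Market ¥213.69 < fair 218.3154: forward underpriced → reverse cash-and-carry (short the stock, invest proceeds at r, pay the dividends, go long the forward).
Profit at T = |F_mkt − F*| = |213.69 − 218.3154| = ¥4.63 per share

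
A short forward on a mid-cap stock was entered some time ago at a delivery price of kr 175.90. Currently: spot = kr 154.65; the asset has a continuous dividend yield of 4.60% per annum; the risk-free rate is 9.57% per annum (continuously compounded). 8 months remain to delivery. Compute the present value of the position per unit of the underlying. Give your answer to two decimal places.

kr 15.05

Current fair forward for the remaining 8 months: F = S·e^((r − q)·T), (r − q) = 0.0957 − 0.0460 = 0.0497
F = 154.65 · e^(0.0497 × 8/12) = 154.65 × 1.033688 = 159.8598
Value of long forward = (F − K)·e^(−rT) = (159.8598 − 175.90) · e^(−0.0957·8/12)
= -16.0402 × 0.938193 = -15.05
Short position value = −(long value) = kr 15.05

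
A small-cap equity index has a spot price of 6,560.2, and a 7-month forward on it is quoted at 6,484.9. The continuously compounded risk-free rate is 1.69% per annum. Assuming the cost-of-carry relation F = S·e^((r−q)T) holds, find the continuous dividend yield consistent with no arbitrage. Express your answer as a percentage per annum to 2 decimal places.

3.67%

From F = S·e^((r−q)T): (r − q) = ln(F/S)/T
ln(6484.9/6560.2) = ln(0.988522) = -0.011544
(r − q) = -0.011544 / (7/12) = -0.019790
q = r − ln(F/S)/T = 0.0169 + 0.019790 = 0.036690
q = 3.67%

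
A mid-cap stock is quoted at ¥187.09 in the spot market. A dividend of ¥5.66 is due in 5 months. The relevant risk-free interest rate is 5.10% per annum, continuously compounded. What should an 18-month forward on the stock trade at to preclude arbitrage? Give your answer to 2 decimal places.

¥195.98

PV(dividends) I = 5.66·e^(−0.0510·5/12)
I = 5.5410
F = (S − I)·e^(rT) = (187.09 − 5.5410) · e^(0.0510·18/12)
= 181.5490 · e^0.076500 = 181.5490 × 1.079502 = ¥195.98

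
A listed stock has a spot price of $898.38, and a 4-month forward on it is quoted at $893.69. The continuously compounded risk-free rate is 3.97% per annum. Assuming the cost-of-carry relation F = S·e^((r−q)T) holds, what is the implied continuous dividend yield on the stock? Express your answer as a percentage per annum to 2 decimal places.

5.54%

From F = S·e^((r−q)T): (r − q) = ln(F/S)/T
ln(893.69/898.38) = ln(0.994779) = -0.005235
(r − q) = -0.005235 / (4/12) = -0.015705
q = r − ln(F/S)/T = 0.0397 + 0.015705 = 0.055405
q = 5.54%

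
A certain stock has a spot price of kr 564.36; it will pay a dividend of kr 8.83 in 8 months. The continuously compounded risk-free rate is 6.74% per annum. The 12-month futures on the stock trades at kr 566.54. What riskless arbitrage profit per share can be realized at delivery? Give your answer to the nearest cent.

kr 28.14 per share

PV(dividends) I = 8.83·e^(−0.0674·8/12) = 8.4420
Fair futures F* = (S − I)·e^(rT) = (564.36 − 8.4420)·e^0.067400 = 555.9180 × 1.069723 = 594.6783
Market kr 566.54 < fair 594.6783: forward underpriced → reverse cash-and-carry (short the stock, invest proceeds at r, pay the dividends, go long the forward).
Profit at T = |F_mkt − F*| = |566.54 − 594.6783| = kr 28.14 per share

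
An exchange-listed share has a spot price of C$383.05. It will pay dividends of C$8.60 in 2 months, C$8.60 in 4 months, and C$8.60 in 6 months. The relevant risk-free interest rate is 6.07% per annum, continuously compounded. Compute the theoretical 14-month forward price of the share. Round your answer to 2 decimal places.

PV(dividends) I = 8.60·e^(−0.0607·2/12) + 8.60·e^(−0.0607·4/12) + 8.60·e^(−0.0607·6/12)
I = 8.5134 + 8.4277 + 8.3429 = 25.2840
F = (S − I)·e^(rT) = (383.05 − 25.2840) · e^(0.0607·14/12)
= 357.7660 · e^0.070817 = 357.7660 × 1.073385 = C$384.02

C$384.02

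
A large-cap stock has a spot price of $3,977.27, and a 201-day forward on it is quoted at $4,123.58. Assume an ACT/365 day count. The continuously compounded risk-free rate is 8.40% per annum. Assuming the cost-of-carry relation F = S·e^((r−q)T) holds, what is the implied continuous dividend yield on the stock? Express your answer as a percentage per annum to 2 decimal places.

From F = S·e^((r−q)T): (r − q) = ln(F/S)/T
ln(4123.58/3977.27) = ln(1.036787) = 0.036127
(r − q) = 0.036127 / (201/365) = 0.065604
q = r − ln(F/S)/T = 0.0840 − 0.065604 = 0.018396
q = 1.84%

1.84%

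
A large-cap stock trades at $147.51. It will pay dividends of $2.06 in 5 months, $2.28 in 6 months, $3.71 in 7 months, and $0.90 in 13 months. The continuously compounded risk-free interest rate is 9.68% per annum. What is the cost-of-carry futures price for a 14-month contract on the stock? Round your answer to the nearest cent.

PV(dividends) I = 2.06·e^(−0.0968·5/12) + 2.28·e^(−0.0968·6/12) + 3.71·e^(−0.0968·7/12) + 0.90·e^(−0.0968·13/12)
I = 1.9786 + 2.1723 + 3.5063 + 0.8104 = 8.4676
F = (S − I)·e^(rT) = (147.51 − 8.4676) · e^(0.0968·14/12)
= 139.0424 · e^0.112933 = 139.0424 × 1.119557 = $155.67

$155.67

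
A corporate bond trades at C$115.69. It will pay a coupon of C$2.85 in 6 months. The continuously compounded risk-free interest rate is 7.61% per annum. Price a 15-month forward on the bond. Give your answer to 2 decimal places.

C$124.22

PV(coupons) I = 2.85·e^(−0.0761·6/12)
I = 2.7436
F = (S − I)·e^(rT) = (115.69 − 2.7436) · e^(0.0761·15/12)
= 112.9464 · e^0.095125 = 112.9464 × 1.099796 = C$124.22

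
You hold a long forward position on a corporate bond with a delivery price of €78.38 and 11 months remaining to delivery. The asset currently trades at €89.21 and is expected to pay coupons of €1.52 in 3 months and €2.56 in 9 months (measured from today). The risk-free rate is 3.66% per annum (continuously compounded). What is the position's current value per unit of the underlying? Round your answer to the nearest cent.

€9.42

PV(remaining coupons) I = 1.52·e^(−0.0366·3/12) + 2.56·e^(−0.0366·9/12) = 3.9968
Current forward F = (S − I)·e^(rT) = (89.21 − 3.9968)·e^(0.0366·11/12) = 85.2132 × 1.034119 = 88.1206
Value (long) = (F − K)·e^(−rT) = (88.1206 − 78.38) × 0.967007 = 9.4192
Value = €9.42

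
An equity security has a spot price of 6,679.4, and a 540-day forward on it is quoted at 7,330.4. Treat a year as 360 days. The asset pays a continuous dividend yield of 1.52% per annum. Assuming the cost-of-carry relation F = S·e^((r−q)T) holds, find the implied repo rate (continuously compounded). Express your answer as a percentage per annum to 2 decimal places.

7.72%

From F = S·e^((r−q)T): (r − q) = ln(F/S)/T
ln(7330.4/6679.4) = ln(1.097464) = 0.093002
(r − q) = 0.093002 / (540/360) = 0.062001
r = ln(F/S)/T + q = 0.062001 + 0.0152 = 0.077201
r = 7.72%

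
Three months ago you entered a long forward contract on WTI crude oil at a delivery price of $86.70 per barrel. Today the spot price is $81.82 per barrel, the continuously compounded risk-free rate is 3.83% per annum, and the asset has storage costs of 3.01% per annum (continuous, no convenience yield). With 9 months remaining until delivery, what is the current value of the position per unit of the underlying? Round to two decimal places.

Current fair forward for the remaining 9 months: F = S·e^((r + u)·T), (r + u) = 0.0383 + 0.0301 = 0.0684
F = 81.82 · e^(0.0684 × 9/12) = 81.82 × 1.052639 = 86.1269
Value of long forward = (F − K)·e^(−rT) = (86.1269 − 86.70) · e^(−0.0383·9/12)
= -0.5731 × 0.971684 = -0.56

-$0.56 per barrel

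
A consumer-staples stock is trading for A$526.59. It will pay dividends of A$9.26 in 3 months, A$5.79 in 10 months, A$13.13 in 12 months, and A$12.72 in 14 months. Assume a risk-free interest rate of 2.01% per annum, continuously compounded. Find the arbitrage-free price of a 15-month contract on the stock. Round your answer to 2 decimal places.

A$498.76

PV(dividends) I = 9.26·e^(−0.0201·3/12) + 5.79·e^(−0.0201·10/12) + 13.13·e^(−0.0201·12/12) + 12.72·e^(−0.0201·14/12)
I = 9.2136 + 5.6938 + 12.8687 + 12.4252 = 40.2013
F = (S − I)·e^(rT) = (526.59 − 40.2013) · e^(0.0201·15/12)
= 486.3887 · e^0.025125 = 486.3887 × 1.025443 = A$498.76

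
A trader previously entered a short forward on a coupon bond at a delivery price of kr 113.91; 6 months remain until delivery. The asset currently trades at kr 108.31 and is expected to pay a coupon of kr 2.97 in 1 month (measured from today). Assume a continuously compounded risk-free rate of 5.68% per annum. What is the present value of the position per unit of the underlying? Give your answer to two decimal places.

PV(remaining coupons) I = 2.97·e^(−0.0568·1/12) = 2.9560
Current forward F = (S − I)·e^(rT) = (108.31 − 2.9560)·e^(0.0568·6/12) = 105.3540 × 1.028807 = 108.3889
Value (long) = (F − K)·e^(−rT) = (108.3889 − 113.91) × 0.971999 = -5.3665
Short position value = −(long value) = kr 5.37

kr 5.37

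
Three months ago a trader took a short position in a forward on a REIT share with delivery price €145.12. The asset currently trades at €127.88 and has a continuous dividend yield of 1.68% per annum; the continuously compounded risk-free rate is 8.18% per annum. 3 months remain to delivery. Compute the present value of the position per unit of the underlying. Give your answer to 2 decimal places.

Current fair forward for the remaining 3 months: F = S·e^((r − q)·T), (r − q) = 0.0818 − 0.0168 = 0.0650
F = 127.88 · e^(0.0650 × 3/12) = 127.88 × 1.016383 = 129.9751
Value of long forward = (F − K)·e^(−rT) = (129.9751 − 145.12) · e^(−0.0818·3/12)
= -15.1449 × 0.979758 = -14.84
Short position value = −(long value) = €14.84

€14.84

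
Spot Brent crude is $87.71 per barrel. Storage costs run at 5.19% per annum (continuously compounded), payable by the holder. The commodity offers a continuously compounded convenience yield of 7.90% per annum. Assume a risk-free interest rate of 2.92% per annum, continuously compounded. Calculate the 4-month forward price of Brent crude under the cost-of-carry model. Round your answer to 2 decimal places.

Net carry = r + u − y = 0.0292 + 0.0519 − 0.0790 = 0.0021
F = S·e^((r+u−y)T) = 87.71 · e^(0.0021 × 4/12) = 87.71 · e^0.000700
= 87.71 × 1.000700 = $87.77 per barrel

$87.77 per barrel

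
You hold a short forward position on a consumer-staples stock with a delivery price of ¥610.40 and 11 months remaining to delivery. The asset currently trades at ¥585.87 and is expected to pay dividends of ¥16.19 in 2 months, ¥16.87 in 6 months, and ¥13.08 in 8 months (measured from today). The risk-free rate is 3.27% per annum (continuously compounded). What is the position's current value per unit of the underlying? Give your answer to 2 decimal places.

¥52.00

PV(remaining dividends) I = 16.19·e^(−0.0327·2/12) + 16.87·e^(−0.0327·6/12) + 13.08·e^(−0.0327·8/12) = 45.4964
Current forward F = (S − I)·e^(rT) = (585.87 − 45.4964)·e^(0.0327·11/12) = 540.3736 × 1.030429 = 556.8166
Value (long) = (F − K)·e^(−rT) = (556.8166 − 610.40) × 0.970470 = -52.0011
Short position value = −(long value) = ¥52.00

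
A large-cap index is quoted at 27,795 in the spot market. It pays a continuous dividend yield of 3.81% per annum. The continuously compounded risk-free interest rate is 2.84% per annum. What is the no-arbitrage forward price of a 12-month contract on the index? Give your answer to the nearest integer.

F = S·e^((r − q)T) = 27795 · e^((0.0284 − 0.0381) × 12/12)
= 27795 · e^-0.009700 = 27795 × 0.990347
F = 27,527

27,527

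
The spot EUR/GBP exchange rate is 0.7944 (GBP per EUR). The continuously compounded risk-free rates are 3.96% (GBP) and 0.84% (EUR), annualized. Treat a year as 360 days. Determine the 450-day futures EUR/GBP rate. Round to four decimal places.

F = S·e^((r_GBP − r_EUR)T) = 0.7944 · e^((0.0396 − 0.0084) × 450/360)
= 0.7944 · e^0.039000 = 0.7944 × 1.039770
F = 0.8260 GBP per EUR

0.8260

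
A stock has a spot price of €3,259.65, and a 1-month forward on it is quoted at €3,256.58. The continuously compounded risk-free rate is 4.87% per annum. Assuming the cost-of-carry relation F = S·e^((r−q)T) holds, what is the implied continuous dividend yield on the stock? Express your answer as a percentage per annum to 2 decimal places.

6.00%

From F = S·e^((r−q)T): (r − q) = ln(F/S)/T
ln(3256.58/3259.65) = ln(0.999058) = -0.000942
(r − q) = -0.000942 / (1/12) = -0.011304
q = r − ln(F/S)/T = 0.0487 + 0.011304 = 0.060004
q = 6.00%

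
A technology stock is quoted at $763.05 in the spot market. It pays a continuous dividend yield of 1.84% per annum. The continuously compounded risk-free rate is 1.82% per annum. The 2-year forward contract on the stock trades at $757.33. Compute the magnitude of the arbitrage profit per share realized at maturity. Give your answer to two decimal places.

$5.41 per share

Fair forward: F* = S·e^(carry·T), with carry = (r − q) = 0.0182 − 0.0184 = -0.0002
F* = 763.05 · e^(-0.0002 × 2) = 763.05 · e^-0.000400 = 763.05 × 0.999600 = $762.7448
Market $757.33 < fair $762.7448: forward underpriced → reverse cash-and-carry (short spot, go long the forward).
At maturity, profit = |F_mkt − F*| = |757.33 − 762.7448| = $5.41 per share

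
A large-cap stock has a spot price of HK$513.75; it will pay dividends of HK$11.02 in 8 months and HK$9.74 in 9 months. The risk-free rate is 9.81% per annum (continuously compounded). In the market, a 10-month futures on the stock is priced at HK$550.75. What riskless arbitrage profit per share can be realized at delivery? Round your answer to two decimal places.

HK$14.26 per share

PV(dividends) I = 11.02·e^(−0.0981·8/12) + 9.74·e^(−0.0981·9/12) = 19.3715
Fair futures F* = (S − I)·e^(rT) = (513.75 − 19.3715)·e^0.081750 = 494.3785 × 1.085184 = 536.4916
Market HK$550.75 > fair 536.4916: forward overpriced → cash-and-carry (borrow at r, buy the stock and collect the dividends, short the forward).
Profit at T = |F_mkt − F*| = |550.75 − 536.4916| = HK$14.26 per share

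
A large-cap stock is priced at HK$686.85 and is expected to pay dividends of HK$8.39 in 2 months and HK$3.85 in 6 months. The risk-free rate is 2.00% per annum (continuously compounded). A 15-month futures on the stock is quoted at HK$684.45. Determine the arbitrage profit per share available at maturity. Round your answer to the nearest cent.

HK$7.31 per share

PV(dividends) I = 8.39·e^(−0.0200·2/12) + 3.85·e^(−0.0200·6/12) = 12.1738
Fair futures F* = (S − I)·e^(rT) = (686.85 − 12.1738)·e^0.025000 = 674.6762 × 1.025315 = 691.7556
Market HK$684.45 < fair 691.7556: forward underpriced → reverse cash-and-carry (short the stock, invest proceeds at r, pay the dividends, go long the forward).
Profit at T = |F_mkt − F*| = |684.45 − 691.7556| = HK$7.31 per share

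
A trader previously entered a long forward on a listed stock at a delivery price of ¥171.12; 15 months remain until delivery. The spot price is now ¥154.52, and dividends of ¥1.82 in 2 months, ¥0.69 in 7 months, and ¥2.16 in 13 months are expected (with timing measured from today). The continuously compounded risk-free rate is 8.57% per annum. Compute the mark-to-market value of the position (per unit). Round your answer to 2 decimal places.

PV(remaining dividends) I = 1.82·e^(−0.0857·2/12) + 0.69·e^(−0.0857·7/12) + 2.16·e^(−0.0857·13/12) = 4.4190
Current forward F = (S − I)·e^(rT) = (154.52 − 4.4190)·e^(0.0857·15/12) = 150.1010 × 1.113073 = 167.0734
Value (long) = (F − K)·e^(−rT) = (167.0734 − 171.12) × 0.898413 = -3.6355
Value = -¥3.64

-¥3.64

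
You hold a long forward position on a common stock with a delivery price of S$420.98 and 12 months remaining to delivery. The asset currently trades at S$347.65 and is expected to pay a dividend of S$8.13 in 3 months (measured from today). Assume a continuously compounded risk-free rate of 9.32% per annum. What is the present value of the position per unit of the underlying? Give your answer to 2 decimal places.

-S$43.81

PV(remaining dividends) I = 8.13·e^(−0.0932·3/12) = 7.9428
Current forward F = (S − I)·e^(rT) = (347.65 − 7.9428)·e^(0.0932·12/12) = 339.7072 × 1.097681 = 372.8901
Value (long) = (F − K)·e^(−rT) = (372.8901 − 420.98) × 0.911011 = -43.8104
Value = -S$43.81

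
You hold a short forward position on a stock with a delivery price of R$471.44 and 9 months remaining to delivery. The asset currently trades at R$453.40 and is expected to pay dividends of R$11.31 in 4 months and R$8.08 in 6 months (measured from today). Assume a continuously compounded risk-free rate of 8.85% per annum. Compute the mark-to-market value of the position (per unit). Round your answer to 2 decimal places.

R$6.48

PV(remaining dividends) I = 11.31·e^(−0.0885·4/12) + 8.08·e^(−0.0885·6/12) = 18.7115
Current forward F = (S − I)·e^(rT) = (453.40 − 18.7115)·e^(0.0885·9/12) = 434.6885 × 1.068627 = 464.5199
Value (long) = (F − K)·e^(−rT) = (464.5199 − 471.44) × 0.935780 = -6.4757
Short position value = −(long value) = R$6.48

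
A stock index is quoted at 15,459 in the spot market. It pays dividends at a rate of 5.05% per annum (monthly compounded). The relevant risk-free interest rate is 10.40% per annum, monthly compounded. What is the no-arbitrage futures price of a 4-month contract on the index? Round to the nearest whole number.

15,735

F = S · (1+r/12)^(12T) / (1+q/12)^(12T)
= 15459 × 1.035120 / 1.016940 = 15459 × 1.017877
F = 15,735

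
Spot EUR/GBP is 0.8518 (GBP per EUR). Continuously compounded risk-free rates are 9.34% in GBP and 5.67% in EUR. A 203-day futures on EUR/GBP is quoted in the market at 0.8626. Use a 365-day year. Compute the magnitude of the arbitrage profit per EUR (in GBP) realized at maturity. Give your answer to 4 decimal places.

0.0068 per EUR (in GBP)

Fair futures: F* = S·e^(carry·T), with carry = (r_GBP − r_EUR) = 0.0934 − 0.0567 = 0.0367
F* = 0.8518 · e^(0.0367 × 203/365) = 0.8518 · e^0.020411 = 0.8518 × 1.020621 = 0.8694
Market 0.8626 < fair 0.8694: forward underpriced → reverse cash-and-carry (short spot, go long the forward).
At maturity, profit = |F_mkt − F*| = |0.8626 − 0.8694| = 0.0068 per EUR (in GBP)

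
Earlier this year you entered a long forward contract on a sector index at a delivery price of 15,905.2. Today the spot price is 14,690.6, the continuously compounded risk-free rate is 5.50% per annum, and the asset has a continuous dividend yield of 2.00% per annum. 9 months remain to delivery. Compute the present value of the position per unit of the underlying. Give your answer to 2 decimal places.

-790.57

Current fair forward for the remaining 9 months: F = S·e^((r − q)·T), (r − q) = 0.0550 − 0.0200 = 0.0350
F = 14690.6 · e^(0.0350 × 9/12) = 14690.6 × 1.02659757 = 15081.3343
Value of long forward = (F − K)·e^(−rT) = (15081.3343 − 15905.2) · e^(−0.0550·9/12)
= -823.8657 × 0.95958920 = -790.57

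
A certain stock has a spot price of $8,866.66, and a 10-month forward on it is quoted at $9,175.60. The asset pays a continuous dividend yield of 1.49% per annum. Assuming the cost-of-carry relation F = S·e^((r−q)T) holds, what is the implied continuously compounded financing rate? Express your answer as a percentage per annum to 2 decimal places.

From F = S·e^((r−q)T): (r − q) = ln(F/S)/T
ln(9175.60/8866.66) = ln(1.034843) = 0.034250
(r − q) = 0.034250 / (10/12) = 0.041100
r = ln(F/S)/T + q = 0.041100 + 0.0149 = 0.056000
r = 5.60%

5.60%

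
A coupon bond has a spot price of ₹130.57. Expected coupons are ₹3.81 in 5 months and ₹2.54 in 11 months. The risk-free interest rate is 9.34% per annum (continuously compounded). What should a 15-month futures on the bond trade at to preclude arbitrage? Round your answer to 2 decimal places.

PV(coupons) I = 3.81·e^(−0.0934·5/12) + 2.54·e^(−0.0934·11/12)
I = 3.6646 + 2.3316 = 5.9962
F = (S − I)·e^(rT) = (130.57 − 5.9962) · e^(0.0934·15/12)
= 124.5738 · e^0.116750 = 124.5738 × 1.123838 = ₹140.00

₹140.00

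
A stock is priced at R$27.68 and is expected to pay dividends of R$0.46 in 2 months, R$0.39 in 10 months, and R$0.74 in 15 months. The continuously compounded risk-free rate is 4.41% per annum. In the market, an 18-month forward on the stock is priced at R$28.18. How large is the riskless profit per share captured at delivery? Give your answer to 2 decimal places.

PV(dividends) I = 0.46·e^(−0.0441·2/12) + 0.39·e^(−0.0441·10/12) + 0.74·e^(−0.0441·15/12) = 1.5329
Fair forward F* = (S − I)·e^(rT) = (27.68 − 1.5329)·e^0.066150 = 26.1471 × 1.068387 = 27.9352
Market R$28.18 > fair 27.9352: forward overpriced → cash-and-carry (borrow at r, buy the stock and collect the dividends, short the forward).
Profit at T = |F_mkt − F*| = |28.18 − 27.9352| = R$0.24 per share

R$0.24 per share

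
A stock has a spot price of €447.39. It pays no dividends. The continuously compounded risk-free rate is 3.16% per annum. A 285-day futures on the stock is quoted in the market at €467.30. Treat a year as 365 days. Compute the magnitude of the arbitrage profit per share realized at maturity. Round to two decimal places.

€8.73 per share

Fair futures: F* = S·e^(carry·T), with carry = r = 0.0316
F* = 447.39 · e^(0.0316 × 285/365) = 447.39 · e^0.024674 = 447.39 × 1.024981 = €458.5662
Market €467.30 > fair €458.5662: forward overpriced → cash-and-carry (buy spot, short the forward).
At maturity, profit = |F_mkt − F*| = |467.30 − 458.5662| = €8.73 per share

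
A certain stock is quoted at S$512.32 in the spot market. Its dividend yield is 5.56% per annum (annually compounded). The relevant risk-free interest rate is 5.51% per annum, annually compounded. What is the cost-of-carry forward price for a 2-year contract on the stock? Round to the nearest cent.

S$511.83

F = S · (1+r)^T / (1+q)^T
= 512.32 × 1.113236 / 1.114291 = 512.32 × 0.999053
F = S$511.83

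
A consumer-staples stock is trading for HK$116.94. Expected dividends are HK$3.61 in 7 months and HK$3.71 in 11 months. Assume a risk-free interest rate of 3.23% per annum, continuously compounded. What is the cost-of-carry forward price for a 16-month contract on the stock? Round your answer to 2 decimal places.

HK$114.63

PV(dividends) I = 3.61·e^(−0.0323·7/12) + 3.71·e^(−0.0323·11/12)
I = 3.5426 + 3.6018 = 7.1444
F = (S − I)·e^(rT) = (116.94 − 7.1444) · e^(0.0323·16/12)
= 109.7956 · e^0.043067 = 109.7956 × 1.044008 = HK$114.63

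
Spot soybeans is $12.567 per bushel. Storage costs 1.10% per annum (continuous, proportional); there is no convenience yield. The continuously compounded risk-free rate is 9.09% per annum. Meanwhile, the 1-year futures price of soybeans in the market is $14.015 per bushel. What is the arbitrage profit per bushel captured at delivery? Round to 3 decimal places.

Fair futures: F* = S·e^(carry·T), with carry = (r + u) = 0.0909 + 0.0110 = 0.1019
F* = 12.567 · e^(0.1019 × 1) = 12.567 · e^0.101900 = 12.567 × 1.107273 = $13.9151
Market $14.015 > fair $13.9151: forward overpriced → cash-and-carry (buy spot, short the forward).
At maturity, profit = |F_mkt − F*| = |14.015 − 13.9151| = $0.100 per bushel

$0.100 per bushel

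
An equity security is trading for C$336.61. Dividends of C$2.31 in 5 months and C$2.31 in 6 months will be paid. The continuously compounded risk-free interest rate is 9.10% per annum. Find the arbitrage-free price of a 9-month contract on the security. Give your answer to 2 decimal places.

PV(dividends) I = 2.31·e^(−0.0910·5/12) + 2.31·e^(−0.0910·6/12)
I = 2.2241 + 2.2073 = 4.4314
F = (S − I)·e^(rT) = (336.61 − 4.4314) · e^(0.0910·9/12)
= 332.1786 · e^0.068250 = 332.1786 × 1.070633 = C$355.64

C$355.64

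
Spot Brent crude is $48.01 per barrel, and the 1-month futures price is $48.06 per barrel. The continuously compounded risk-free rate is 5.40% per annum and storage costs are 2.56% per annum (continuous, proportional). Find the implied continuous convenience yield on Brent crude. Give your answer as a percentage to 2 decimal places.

F = S·e^((r+u−y)T) ⇒ (r+u−y) = ln(F/S)/T
ln(48.06/48.01) = 0.001041; /T ⇒ 0.012492
y = r + u − ln(F/S)/T = 0.0540 + 0.0256 − 0.012492 = 0.067108
y = 6.71%

6.71%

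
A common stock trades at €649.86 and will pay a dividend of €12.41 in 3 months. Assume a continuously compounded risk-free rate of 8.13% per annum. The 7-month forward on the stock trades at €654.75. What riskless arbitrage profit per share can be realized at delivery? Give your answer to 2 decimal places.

PV(dividends) I = 12.41·e^(−0.0813·3/12) = 12.1603
Fair forward F* = (S − I)·e^(rT) = (649.86 − 12.1603)·e^0.047425 = 637.6997 × 1.048568 = 668.6715
Market €654.75 < fair 668.6715: forward underpriced → reverse cash-and-carry (short the stock, invest proceeds at r, pay the dividends, go long the forward).
Profit at T = |F_mkt − F*| = |654.75 − 668.6715| = €13.92 per share

€13.92 per share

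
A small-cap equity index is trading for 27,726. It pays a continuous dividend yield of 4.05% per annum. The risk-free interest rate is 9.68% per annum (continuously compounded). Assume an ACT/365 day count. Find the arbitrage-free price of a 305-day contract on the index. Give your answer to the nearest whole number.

29,062

F = S·e^((r − q)T) = 27726 · e^((0.0968 − 0.0405) × 305/365)
= 27726 · e^0.047045 = 27726 × 1.048169
F = 29,062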